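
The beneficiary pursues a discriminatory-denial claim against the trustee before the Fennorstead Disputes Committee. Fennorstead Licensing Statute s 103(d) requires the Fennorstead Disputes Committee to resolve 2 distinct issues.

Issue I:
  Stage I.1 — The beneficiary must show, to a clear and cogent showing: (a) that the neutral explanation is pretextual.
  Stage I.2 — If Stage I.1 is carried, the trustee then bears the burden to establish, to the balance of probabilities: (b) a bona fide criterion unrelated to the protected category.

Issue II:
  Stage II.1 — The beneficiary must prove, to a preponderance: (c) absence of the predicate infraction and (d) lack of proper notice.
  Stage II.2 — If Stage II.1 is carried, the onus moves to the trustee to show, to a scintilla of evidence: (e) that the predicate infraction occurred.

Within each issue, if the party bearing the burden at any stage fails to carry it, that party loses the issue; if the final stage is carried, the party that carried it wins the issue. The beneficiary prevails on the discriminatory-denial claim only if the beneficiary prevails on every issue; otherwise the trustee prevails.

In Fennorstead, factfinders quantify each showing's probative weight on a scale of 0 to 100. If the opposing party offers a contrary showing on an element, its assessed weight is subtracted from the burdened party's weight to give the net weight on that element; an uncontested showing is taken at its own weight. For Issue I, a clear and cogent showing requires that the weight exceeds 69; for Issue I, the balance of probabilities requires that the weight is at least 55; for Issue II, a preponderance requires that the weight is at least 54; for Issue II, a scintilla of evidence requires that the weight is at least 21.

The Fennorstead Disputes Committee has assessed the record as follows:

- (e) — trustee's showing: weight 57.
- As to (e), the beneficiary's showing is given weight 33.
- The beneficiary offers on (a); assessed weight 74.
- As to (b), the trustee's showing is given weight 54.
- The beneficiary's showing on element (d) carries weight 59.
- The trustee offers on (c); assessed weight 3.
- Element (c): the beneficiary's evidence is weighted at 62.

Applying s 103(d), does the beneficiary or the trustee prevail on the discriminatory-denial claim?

trustee

— Issue I —
At Stage I.1 the beneficiary must meet a clear and cogent showing (weight exceeds 69): on (a) the weight is 74, > 69, so (a) meets the standard.
  All elements met. The burden passes to the trustee.
At Stage I.2 the trustee must meet the balance of probabilities (weight is at least 55): on (b) the weight is 54, which does not reach 55, so (b) does not meet the standard.
  Not every element is met, so the trustee fails to carry Stage I.2.
The analysis ends at Stage I.2; the beneficiary prevails on this issue.
— Issue II —
At Stage II.1 the beneficiary must meet a preponderance (weight is at least 54): on (c) the weight is 62 less the opposing 3 gives net 59, which does reach 54, so (c) meets the standard; on (d) the weight is 59, which does reach 54, so (d) meets the standard.
  The beneficiary carries Stage II.1; the trustee now bears the burden.
At Stage II.2 the trustee must meet a scintilla of evidence (weight is at least 21): on (e) the weight is 57 less the opposing 33 gives net 24, ≥ 21, so (e) meets the standard.
  All elements met at the final stage.
All stages carried — the trustee prevails on this issue.
Per-issue: Issue I → beneficiary; Issue II → trustee. The beneficiary must prevail on every issue; overall, the trustee prevails.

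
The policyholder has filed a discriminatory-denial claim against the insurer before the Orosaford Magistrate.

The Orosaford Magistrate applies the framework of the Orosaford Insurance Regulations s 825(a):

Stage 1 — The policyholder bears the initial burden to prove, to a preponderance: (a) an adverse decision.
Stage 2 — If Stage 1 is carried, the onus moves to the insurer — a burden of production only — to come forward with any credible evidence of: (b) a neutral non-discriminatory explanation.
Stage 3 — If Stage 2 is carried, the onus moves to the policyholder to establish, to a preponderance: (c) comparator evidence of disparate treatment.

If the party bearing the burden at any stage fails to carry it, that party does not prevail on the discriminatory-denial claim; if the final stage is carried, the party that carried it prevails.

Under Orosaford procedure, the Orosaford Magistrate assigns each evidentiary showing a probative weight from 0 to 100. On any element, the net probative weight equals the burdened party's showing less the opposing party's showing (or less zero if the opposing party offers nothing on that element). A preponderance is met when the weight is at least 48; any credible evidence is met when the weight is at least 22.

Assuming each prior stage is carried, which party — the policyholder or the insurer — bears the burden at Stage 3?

policyholder

Stage 3's rule assigns the burden to the policyholder (to a preponderance).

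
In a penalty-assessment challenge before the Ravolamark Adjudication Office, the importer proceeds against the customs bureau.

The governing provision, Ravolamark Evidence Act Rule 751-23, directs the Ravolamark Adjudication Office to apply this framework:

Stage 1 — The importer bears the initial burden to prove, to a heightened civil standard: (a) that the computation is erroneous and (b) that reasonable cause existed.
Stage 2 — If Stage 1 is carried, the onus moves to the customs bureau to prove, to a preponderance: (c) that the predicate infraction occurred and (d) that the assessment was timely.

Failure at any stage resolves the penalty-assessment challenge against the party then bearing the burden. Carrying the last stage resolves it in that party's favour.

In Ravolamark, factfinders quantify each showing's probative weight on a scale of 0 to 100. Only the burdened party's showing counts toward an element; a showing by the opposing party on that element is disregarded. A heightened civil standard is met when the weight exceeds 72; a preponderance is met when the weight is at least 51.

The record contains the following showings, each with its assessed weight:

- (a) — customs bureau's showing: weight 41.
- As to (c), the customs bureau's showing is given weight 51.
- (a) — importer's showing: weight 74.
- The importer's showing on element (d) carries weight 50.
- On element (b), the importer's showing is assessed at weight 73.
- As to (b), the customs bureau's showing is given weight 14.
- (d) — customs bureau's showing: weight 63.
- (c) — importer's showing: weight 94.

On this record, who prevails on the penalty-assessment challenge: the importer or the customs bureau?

At Stage 1 the importer must meet a heightened civil standard (weight exceeds 72): on (a) the weight is 74 (the customs bureau's 41 is given no effect), which does exceed 72, so (a) meets the standard; on (b) the weight is 73 (the customs bureau's 14 is given no effect), which does exceed 72, so (b) meets the standard.
  Stage 1 is satisfied; the onus moves to the customs bureau.
At Stage 2 the customs bureau must meet a preponderance (weight is at least 51): on (c) the weight is 51 (the importer's 94 is given no effect), which does reach 51, so (c) meets the standard; on (d) the weight is 63 (the importer's 50 is given no effect), which does reach 51, so (d) meets the standard.
  The customs bureau carries the last stage.
With every stage satisfied, the customs bureau prevails.

customs bureau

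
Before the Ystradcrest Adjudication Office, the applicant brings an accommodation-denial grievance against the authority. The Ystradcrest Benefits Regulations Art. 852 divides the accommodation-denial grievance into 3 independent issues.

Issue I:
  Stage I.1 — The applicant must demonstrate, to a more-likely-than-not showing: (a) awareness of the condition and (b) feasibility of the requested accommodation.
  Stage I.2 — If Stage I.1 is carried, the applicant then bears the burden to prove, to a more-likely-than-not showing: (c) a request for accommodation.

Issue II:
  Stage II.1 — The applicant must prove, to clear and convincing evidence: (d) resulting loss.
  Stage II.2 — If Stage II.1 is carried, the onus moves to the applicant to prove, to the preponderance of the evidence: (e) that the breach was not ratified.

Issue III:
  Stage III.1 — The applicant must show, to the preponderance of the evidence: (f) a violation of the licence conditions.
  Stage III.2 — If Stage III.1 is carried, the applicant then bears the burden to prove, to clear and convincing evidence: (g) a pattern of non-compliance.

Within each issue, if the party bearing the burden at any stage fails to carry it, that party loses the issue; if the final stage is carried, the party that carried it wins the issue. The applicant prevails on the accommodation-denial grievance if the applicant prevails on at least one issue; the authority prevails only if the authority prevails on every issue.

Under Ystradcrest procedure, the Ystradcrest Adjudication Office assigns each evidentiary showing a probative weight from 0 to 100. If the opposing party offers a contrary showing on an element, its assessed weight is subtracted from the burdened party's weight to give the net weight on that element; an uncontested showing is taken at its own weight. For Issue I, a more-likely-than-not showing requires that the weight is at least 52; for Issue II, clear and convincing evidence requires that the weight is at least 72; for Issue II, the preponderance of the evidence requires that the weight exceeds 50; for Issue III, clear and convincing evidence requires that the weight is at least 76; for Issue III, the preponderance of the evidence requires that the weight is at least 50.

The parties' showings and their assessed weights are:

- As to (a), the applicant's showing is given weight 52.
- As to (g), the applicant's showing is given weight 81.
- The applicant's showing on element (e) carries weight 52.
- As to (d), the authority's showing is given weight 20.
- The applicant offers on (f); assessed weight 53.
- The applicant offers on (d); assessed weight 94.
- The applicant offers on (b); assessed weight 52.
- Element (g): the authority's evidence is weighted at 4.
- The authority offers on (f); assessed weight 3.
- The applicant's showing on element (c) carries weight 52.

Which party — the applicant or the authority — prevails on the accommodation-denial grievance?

applicant

— Issue I —
Stage I.1 — burden on applicant; standard: a more-likely-than-not showing (weight is at least 52).
    (a): 52 ≥ 52 [met]
    (b): 52 ≥ 52 [met]
  Stage I.1 carried; the burden remains with the applicant.
Stage I.2 — burden on applicant; standard: a more-likely-than-not showing (weight is at least 52).
    (c): 52 ≥ 52 [met]
  All elements met at the final stage.
Every stage carried; the applicant prevails on this issue.
— Issue II —
Stage II.1 (applicant, clear and convincing evidence, weight is at least 72): (d) net 94−20=74 ≥ 72 — meets.
  Stage II.1 is satisfied; the applicant continues to bear the burden.
Stage II.2 (applicant, the preponderance of the evidence, weight exceeds 50): (e) 52 > 50 — meets.
  Stage II.2 carried; the final stage is satisfied.
All stages carried — the applicant prevails on this issue.
— Issue III —
At Stage III.1 the applicant must meet the preponderance of the evidence (weight is at least 50): on (f) the weight is 53 less the opposing 3 gives net 50, which does reach 50, so (f) meets the standard.
  All elements met. The applicant retains the burden for Stage III.2.
At Stage III.2 the applicant must meet clear and convincing evidence (weight is at least 76): on (g) the weight is 81 less the opposing 4 gives net 77, which does reach 76, so (g) meets the standard.
  The applicant carries the last stage.
All stages carried — the applicant prevails on this issue.
Per-issue: Issue I → applicant; Issue II → applicant; Issue III → applicant. The applicant must prevail on at least one issue; overall, the applicant prevails.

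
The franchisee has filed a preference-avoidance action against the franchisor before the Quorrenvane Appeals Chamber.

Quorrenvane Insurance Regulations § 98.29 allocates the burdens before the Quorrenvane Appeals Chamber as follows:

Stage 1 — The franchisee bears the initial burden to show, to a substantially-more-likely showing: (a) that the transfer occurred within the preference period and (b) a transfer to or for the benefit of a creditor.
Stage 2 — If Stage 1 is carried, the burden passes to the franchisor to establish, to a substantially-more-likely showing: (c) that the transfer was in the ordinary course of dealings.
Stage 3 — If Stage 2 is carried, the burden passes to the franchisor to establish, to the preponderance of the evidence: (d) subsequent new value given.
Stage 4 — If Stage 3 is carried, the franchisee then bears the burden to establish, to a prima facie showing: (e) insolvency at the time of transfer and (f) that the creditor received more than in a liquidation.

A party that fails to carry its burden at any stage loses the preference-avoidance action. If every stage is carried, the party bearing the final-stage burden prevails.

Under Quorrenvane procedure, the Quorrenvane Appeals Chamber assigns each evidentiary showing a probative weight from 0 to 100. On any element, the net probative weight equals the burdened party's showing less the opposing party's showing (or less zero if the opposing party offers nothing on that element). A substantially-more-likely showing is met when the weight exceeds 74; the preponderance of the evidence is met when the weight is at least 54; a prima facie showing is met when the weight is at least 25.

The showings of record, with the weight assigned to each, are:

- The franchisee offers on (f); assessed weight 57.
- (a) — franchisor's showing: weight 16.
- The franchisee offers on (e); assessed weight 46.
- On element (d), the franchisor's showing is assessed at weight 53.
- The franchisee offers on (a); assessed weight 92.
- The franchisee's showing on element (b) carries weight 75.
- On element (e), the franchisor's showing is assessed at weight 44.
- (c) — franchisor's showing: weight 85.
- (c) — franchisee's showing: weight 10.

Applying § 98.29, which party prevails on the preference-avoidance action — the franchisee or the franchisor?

franchisee

Stage 1 (franchisee, a substantially-more-likely showing, weight exceeds 74): (a) net 92−16=76 > 74 — meets; (b) 75 > 74 — meets.
  All elements met. The burden passes to the franchisor.
Stage 2 (franchisor, a substantially-more-likely showing, weight exceeds 74): (c) net 85−10=75 > 74 — meets.
  Stage 2 carried; the burden remains with the franchisor.
Stage 3 (franchisor, the preponderance of the evidence, weight is at least 54): (d) 53 < 54 — fails.
  Stage 3 not carried; the franchisor fails its burden.
So the franchisee prevails.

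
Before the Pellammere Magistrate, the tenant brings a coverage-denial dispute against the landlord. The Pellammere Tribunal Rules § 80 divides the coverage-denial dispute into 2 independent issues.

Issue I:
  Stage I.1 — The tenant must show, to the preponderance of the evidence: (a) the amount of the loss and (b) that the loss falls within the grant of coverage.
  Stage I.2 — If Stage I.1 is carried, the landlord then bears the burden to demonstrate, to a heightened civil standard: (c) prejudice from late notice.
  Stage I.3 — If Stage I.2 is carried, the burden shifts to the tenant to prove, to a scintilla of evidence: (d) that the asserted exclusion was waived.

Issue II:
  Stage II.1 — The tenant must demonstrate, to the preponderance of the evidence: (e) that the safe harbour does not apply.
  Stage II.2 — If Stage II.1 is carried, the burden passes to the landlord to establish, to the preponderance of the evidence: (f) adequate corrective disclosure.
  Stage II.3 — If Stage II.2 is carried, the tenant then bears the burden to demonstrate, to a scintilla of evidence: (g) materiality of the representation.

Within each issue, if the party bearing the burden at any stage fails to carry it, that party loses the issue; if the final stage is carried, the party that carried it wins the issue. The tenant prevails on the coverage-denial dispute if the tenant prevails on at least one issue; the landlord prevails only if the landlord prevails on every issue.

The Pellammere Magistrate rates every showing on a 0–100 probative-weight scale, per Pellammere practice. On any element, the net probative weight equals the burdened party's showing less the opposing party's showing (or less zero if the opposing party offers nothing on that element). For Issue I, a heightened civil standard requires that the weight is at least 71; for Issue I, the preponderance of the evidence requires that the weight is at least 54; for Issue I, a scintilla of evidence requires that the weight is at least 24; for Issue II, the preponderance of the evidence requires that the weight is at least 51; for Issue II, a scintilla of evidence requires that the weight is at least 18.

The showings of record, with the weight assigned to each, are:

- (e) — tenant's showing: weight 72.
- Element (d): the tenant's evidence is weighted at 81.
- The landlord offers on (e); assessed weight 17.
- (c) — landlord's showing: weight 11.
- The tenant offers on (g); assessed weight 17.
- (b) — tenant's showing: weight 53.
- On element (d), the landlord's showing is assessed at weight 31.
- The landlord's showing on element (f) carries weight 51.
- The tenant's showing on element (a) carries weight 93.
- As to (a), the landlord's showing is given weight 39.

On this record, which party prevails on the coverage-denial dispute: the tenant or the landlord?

landlord

— Issue I —
At Stage I.1 the tenant must meet the preponderance of the evidence (weight is at least 54): on (a) the weight is 93 less the opposing 39 gives net 54, ≥ 54, so (a) meets the standard; on (b) the weight is 53, < 54, so (b) does not meet the standard.
  The tenant does not carry Stage I.1.
The landlord prevails on this issue.
— Issue II —
Stage II.1 — burden on tenant; standard: the preponderance of the evidence (weight is at least 51).
    (e): 72 − 17 = 55 ≥ 51 [met]
  Stage II.1 is satisfied; the onus moves to the landlord.
Stage II.2 — burden on landlord; standard: the preponderance of the evidence (weight is at least 51).
    (f): 51 ≥ 51 [met]
  All elements met. The burden passes to the tenant.
Stage II.3 — burden on tenant; standard: a scintilla of evidence (weight is at least 18).
    (g): 17 < 18 [not met]
  The tenant does not carry Stage II.3.
The landlord prevails on this issue.
Per-issue: Issue I → landlord; Issue II → landlord. The tenant must prevail on at least one issue; overall, the landlord prevails.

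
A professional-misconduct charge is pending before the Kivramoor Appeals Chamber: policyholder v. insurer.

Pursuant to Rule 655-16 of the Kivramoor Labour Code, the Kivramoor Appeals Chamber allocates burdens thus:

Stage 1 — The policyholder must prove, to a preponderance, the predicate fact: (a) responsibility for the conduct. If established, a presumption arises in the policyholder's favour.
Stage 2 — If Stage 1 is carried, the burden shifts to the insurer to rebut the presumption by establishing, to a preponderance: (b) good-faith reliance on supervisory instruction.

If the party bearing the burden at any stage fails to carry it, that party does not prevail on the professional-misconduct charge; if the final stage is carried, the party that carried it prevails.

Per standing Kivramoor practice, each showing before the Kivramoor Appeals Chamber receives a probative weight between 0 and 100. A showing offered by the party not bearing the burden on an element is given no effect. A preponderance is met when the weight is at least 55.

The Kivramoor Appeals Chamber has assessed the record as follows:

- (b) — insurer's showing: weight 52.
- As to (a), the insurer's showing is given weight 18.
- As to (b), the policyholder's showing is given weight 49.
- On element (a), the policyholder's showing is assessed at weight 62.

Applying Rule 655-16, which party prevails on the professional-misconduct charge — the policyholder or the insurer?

policyholder

Stage 1 (policyholder, a preponderance, weight is at least 55): (a) 62 (insurer's 18 disregarded) ≥ 55 — meets.
  Stage 1 is satisfied; the onus moves to the insurer.
Stage 2 (insurer, a preponderance, weight is at least 55): (b) 52 (policyholder's 49 disregarded) < 55 — fails.
  Not every element is met, so the insurer fails to carry Stage 2.
So the policyholder prevails.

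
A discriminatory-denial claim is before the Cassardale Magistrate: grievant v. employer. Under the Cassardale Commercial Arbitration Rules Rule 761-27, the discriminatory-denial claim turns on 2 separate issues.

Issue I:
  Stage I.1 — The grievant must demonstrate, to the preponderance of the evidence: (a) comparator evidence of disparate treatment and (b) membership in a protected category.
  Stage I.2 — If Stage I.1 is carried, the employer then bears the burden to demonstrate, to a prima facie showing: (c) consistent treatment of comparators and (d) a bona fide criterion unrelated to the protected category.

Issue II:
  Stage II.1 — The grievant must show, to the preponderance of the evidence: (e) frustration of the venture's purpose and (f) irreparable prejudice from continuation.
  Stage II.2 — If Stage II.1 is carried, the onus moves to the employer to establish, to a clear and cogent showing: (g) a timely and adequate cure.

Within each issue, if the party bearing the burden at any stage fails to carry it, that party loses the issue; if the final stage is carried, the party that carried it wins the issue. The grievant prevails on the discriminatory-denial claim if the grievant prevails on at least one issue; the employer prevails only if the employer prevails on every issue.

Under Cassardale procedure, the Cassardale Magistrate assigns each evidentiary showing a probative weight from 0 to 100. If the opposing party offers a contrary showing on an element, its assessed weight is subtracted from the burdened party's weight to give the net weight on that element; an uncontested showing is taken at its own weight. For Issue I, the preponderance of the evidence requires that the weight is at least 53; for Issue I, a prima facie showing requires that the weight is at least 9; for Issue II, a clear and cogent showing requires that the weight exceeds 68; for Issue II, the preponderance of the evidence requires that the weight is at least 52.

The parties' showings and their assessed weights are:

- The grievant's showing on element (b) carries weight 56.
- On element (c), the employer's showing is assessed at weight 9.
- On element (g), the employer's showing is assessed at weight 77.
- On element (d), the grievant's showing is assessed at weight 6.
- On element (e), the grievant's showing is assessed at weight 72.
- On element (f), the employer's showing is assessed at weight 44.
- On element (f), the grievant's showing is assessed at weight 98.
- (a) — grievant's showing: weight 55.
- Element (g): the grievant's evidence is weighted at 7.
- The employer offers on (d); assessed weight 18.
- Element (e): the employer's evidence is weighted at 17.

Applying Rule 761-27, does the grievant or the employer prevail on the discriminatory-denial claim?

employer

— Issue I —
At Stage I.1 the grievant must meet the preponderance of the evidence (weight is at least 53): on (a) the weight is 55, which does reach 53, so (a) meets the standard; on (b) the weight is 56, ≥ 53, so (b) meets the standard.
  All elements met. The burden passes to the employer.
At Stage I.2 the employer must meet a prima facie showing (weight is at least 9): on (c) the weight is 9, which does reach 9, so (c) meets the standard; on (d) the weight is 18 less the opposing 6 gives net 12, which does reach 9, so (d) meets the standard.
  All elements met at the final stage.
Every stage carried; the employer prevails on this issue.
— Issue II —
Stage II.1 (grievant, the preponderance of the evidence, weight is at least 52): (e) net 72−17=55 ≥ 52 — meets; (f) net 98−44=54 ≥ 52 — meets.
  Stage II.1 is satisfied; the onus moves to the employer.
Stage II.2 (employer, a clear and cogent showing, weight exceeds 68): (g) net 77−7=70 > 68 — meets.
  All elements met at the final stage.
Every stage carried; the employer prevails on this issue.
Per-issue: Issue I → employer; Issue II → employer. The grievant must prevail on at least one issue; overall, the employer prevails.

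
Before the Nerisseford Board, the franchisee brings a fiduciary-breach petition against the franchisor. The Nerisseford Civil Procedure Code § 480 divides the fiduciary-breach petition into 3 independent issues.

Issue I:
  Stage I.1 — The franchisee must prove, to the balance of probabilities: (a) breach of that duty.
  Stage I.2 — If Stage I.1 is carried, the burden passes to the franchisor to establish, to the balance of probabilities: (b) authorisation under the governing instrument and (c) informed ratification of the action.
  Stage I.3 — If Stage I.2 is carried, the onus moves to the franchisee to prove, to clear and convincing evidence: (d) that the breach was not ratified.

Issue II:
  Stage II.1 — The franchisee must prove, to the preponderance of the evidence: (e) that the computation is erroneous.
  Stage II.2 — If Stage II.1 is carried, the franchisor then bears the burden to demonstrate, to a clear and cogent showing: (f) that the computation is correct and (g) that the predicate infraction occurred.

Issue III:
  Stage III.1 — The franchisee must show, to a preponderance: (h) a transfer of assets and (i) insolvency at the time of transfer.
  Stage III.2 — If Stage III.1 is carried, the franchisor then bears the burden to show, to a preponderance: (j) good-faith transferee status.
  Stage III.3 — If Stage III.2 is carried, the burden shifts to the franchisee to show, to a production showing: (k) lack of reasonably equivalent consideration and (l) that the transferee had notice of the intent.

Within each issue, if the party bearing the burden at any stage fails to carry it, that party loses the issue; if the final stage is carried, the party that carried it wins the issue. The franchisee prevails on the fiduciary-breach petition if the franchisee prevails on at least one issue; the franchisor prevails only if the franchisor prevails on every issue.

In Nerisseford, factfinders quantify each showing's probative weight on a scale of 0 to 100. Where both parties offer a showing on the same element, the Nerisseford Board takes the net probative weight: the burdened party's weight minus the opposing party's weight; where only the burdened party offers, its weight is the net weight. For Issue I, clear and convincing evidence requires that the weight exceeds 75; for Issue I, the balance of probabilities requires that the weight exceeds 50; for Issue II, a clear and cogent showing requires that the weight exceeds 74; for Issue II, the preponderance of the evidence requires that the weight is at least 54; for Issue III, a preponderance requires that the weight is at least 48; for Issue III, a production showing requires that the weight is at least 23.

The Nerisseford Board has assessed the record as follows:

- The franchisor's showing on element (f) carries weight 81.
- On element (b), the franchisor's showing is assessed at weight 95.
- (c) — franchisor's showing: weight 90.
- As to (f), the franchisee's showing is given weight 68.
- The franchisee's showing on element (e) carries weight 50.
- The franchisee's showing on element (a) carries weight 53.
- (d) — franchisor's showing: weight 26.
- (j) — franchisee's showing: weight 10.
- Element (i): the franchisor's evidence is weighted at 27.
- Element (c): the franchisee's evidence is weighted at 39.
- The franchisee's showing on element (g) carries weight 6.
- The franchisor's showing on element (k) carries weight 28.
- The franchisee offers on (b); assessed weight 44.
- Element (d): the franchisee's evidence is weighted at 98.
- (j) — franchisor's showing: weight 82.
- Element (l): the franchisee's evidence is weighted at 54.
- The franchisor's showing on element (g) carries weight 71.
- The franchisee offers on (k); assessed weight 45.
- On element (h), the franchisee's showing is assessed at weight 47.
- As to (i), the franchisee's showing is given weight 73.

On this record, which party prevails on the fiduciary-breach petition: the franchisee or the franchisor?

— Issue I —
Stage I.1 (franchisee, the balance of probabilities, weight exceeds 50): (a) 53 > 50 — meets.
  All elements met. The burden passes to the franchisor.
Stage I.2 (franchisor, the balance of probabilities, weight exceeds 50): (b) net 95−44=51 > 50 — meets; (c) net 90−39=51 > 50 — meets.
  Stage I.2 is satisfied; the onus moves to the franchisee.
Stage I.3 (franchisee, clear and convincing evidence, weight exceeds 75): (d) net 98−26=72 ≤ 75 — fails.
  The franchisee does not carry Stage I.3.
So the franchisor prevails on this issue.
— Issue II —
Stage II.1 — burden on franchisee; standard: the preponderance of the evidence (weight is at least 54).
    (e): 50 < 54 [not met]
  Not every element is met, so the franchisee fails to carry Stage II.1.
The analysis ends at Stage II.1; the franchisor prevails on this issue.
— Issue III —
Stage III.1 (franchisee, a preponderance, weight is at least 48): (h) 47 < 48 — fails; (i) net 73−27=46 < 48 — fails.
  Stage III.1 not carried; the franchisee fails its burden.
The franchisor prevails on this issue.
Per-issue: Issue I → franchisor; Issue II → franchisor; Issue III → franchisor. The franchisee must prevail on at least one issue; overall, the franchisor prevails.

franchisor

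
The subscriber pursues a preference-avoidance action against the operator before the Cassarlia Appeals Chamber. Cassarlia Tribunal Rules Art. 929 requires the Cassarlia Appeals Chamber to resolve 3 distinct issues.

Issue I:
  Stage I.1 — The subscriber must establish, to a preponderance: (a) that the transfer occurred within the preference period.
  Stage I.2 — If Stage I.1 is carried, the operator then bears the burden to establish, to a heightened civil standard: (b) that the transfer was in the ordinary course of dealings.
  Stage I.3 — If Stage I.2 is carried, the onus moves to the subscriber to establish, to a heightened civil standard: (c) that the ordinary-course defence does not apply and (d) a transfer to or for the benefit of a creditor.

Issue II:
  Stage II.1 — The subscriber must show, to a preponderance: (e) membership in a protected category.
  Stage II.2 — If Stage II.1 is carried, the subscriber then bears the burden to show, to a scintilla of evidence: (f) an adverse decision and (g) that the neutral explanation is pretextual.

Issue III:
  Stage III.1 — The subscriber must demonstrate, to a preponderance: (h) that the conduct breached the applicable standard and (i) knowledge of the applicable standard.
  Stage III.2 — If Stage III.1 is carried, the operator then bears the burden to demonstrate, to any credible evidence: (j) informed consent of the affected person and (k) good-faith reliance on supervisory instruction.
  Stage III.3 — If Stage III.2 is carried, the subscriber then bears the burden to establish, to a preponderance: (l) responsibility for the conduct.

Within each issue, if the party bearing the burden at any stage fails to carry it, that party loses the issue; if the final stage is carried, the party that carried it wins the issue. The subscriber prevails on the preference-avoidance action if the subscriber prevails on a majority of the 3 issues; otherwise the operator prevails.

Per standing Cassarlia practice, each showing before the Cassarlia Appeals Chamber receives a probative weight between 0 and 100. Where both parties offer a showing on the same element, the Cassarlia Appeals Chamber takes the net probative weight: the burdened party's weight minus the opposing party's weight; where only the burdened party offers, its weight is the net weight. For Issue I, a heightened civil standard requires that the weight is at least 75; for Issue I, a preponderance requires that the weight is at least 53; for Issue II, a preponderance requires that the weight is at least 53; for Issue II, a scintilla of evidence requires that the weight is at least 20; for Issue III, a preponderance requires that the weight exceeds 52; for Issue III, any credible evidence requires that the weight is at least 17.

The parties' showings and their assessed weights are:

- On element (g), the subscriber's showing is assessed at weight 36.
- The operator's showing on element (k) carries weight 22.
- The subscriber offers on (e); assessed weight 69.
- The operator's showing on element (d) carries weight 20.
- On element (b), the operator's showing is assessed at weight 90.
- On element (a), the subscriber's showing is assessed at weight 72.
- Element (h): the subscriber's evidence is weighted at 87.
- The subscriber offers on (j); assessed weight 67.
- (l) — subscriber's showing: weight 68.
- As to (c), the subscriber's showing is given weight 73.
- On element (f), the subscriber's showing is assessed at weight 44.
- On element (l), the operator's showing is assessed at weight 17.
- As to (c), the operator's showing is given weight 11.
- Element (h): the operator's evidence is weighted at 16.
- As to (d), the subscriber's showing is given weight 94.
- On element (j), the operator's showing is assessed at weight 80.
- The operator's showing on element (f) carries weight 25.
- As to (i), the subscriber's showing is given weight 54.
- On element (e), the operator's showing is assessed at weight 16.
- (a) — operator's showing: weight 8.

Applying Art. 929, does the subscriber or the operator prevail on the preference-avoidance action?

operator

— Issue I —
At Stage I.1 the subscriber must meet a preponderance (weight is at least 53): on (a) the weight is 72 less the opposing 8 gives net 64, ≥ 53, so (a) meets the standard.
  Stage I.1 carried; the burden shifts to the operator.
At Stage I.2 the operator must meet a heightened civil standard (weight is at least 75): on (b) the weight is 90, which does reach 75, so (b) meets the standard.
  Stage I.2 is satisfied; the onus moves to the subscriber.
At Stage I.3 the subscriber must meet a heightened civil standard (weight is at least 75): on (c) the weight is 73 less the opposing 11 gives net 62, which does not reach 75, so (c) does not meet the standard; on (d) the weight is 94 less the opposing 20 gives net 74, < 75, so (d) does not meet the standard.
  Stage I.3 not carried; the subscriber fails its burden.
The analysis ends at Stage I.3; the operator prevails on this issue.
— Issue II —
At Stage II.1 the subscriber must meet a preponderance (weight is at least 53): on (e) the weight is 69 less the opposing 16 gives net 53, which does reach 53, so (e) meets the standard.
  Stage II.1 carried; the burden remains with the subscriber.
At Stage II.2 the subscriber must meet a scintilla of evidence (weight is at least 20): on (f) the weight is 44 less the opposing 25 gives net 19, which does not reach 20, so (f) does not meet the standard; on (g) the weight is 36, ≥ 20, so (g) meets the standard.
  The subscriber does not carry Stage II.2.
So the operator prevails on this issue.
— Issue III —
Stage III.1 — burden on subscriber; standard: a preponderance (weight exceeds 52).
    (h): 87 − 16 = 71 > 52 [met]
    (i): 54 > 52 [met]
  All elements met. The burden passes to the operator.
Stage III.2 — burden on operator; standard: any credible evidence (weight is at least 17).
    (j): 80 − 67 = 13 < 17 [not met]
    (k): 22 ≥ 17 [met]
  Stage III.2 not carried; the operator fails its burden.
The analysis ends at Stage III.2; the subscriber prevails on this issue.
Per-issue: Issue I → operator; Issue II → operator; Issue III → subscriber. The subscriber must prevail on a majority of issues; overall, the operator prevails.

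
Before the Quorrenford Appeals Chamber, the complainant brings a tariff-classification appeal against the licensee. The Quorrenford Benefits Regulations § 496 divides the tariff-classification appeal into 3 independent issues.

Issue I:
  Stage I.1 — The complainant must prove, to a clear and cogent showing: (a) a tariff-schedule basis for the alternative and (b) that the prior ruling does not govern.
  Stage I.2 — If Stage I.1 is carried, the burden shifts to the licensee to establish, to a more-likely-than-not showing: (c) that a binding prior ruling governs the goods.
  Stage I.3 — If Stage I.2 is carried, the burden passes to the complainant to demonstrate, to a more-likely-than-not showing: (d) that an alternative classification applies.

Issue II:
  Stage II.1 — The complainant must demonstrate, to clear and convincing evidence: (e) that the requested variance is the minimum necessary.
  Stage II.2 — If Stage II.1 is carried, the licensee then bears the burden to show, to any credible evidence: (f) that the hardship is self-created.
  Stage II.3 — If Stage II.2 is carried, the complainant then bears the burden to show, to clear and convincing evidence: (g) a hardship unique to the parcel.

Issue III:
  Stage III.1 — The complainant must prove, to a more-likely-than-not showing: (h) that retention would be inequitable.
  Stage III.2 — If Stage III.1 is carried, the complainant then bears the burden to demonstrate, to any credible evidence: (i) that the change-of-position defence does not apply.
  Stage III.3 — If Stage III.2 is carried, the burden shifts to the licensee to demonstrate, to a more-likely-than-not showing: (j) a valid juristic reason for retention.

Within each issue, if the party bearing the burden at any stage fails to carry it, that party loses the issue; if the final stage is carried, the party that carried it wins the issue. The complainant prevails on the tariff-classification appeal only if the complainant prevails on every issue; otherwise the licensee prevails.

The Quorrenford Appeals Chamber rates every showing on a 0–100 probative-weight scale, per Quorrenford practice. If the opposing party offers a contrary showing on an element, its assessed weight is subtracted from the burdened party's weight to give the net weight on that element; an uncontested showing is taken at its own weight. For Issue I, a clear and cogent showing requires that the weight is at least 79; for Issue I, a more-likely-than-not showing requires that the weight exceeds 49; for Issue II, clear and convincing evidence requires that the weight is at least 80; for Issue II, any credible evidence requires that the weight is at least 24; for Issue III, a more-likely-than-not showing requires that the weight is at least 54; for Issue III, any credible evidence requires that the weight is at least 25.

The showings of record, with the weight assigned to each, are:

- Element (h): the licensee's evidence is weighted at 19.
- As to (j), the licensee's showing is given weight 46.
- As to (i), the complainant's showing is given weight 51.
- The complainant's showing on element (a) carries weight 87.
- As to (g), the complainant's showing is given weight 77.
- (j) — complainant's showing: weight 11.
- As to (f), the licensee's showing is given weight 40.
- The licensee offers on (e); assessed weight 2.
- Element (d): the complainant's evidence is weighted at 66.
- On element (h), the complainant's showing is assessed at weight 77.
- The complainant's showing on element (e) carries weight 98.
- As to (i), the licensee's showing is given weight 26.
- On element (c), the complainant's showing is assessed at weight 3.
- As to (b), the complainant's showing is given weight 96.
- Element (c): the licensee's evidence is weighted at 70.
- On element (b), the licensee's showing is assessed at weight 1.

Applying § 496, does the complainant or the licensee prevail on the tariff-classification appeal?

licensee

— Issue I —
At Stage I.1 the complainant must meet a clear and cogent showing (weight is at least 79): on (a) the weight is 87, which does reach 79, so (a) meets the standard; on (b) the weight is 96 less the opposing 1 gives net 95, ≥ 79, so (b) meets the standard.
  The complainant carries Stage I.1; the licensee now bears the burden.
At Stage I.2 the licensee must meet a more-likely-than-not showing (weight exceeds 49): on (c) the weight is 70 less the opposing 3 gives net 67, which does exceed 49, so (c) meets the standard.
  The licensee carries Stage I.2; the complainant now bears the burden.
At Stage I.3 the complainant must meet a more-likely-than-not showing (weight exceeds 49): on (d) the weight is 66, which does exceed 49, so (d) meets the standard.
  Stage I.3 carried; the final stage is satisfied.
Every stage carried; the complainant prevails on this issue.
— Issue II —
At Stage II.1 the complainant must meet clear and convincing evidence (weight is at least 80): on (e) the weight is 98 less the opposing 2 gives net 96, ≥ 80, so (e) meets the standard.
  All elements met. The burden passes to the licensee.
At Stage II.2 the licensee must meet any credible evidence (weight is at least 24): on (f) the weight is 40, which does reach 24, so (f) meets the standard.
  All elements met. The burden passes to the complainant.
At Stage II.3 the complainant must meet clear and convincing evidence (weight is at least 80): on (g) the weight is 77, < 80, so (g) does not meet the standard.
  Not every element is met, so the complainant fails to carry Stage II.3.
So the licensee prevails on this issue.
— Issue III —
At Stage III.1 the complainant must meet a more-likely-than-not showing (weight is at least 54): on (h) the weight is 77 less the opposing 19 gives net 58, ≥ 54, so (h) meets the standard.
  All elements met. The complainant retains the burden for Stage III.2.
At Stage III.2 the complainant must meet any credible evidence (weight is at least 25): on (i) the weight is 51 less the opposing 26 gives net 25, ≥ 25, so (i) meets the standard.
  The complainant carries Stage III.2; the licensee now bears the burden.
At Stage III.3 the licensee must meet a more-likely-than-not showing (weight is at least 54): on (j) the weight is 46 less the opposing 11 gives net 35, < 54, so (j) does not meet the standard.
  Not every element is met, so the licensee fails to carry Stage III.3.
The complainant prevails on this issue.
Per-issue: Issue I → complainant; Issue II → licensee; Issue III → complainant. The complainant must prevail on every issue; overall, the licensee prevails.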